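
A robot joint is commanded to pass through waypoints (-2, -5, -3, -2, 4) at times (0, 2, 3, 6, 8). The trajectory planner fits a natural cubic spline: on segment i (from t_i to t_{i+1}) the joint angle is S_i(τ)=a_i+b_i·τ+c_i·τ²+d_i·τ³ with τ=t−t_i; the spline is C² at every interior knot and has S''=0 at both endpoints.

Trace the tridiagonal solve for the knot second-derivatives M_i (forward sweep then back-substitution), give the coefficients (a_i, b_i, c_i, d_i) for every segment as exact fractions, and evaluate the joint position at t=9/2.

Δ: Δ0=-3/2, Δ1=2, Δ2=1/3, Δ3=3
row 1: diag=6, rhs=21; c'=1/6, d'=7/2
row 2: denom=8−1·1/6=47/6; d'=(-10−1·7/2)/(47/6)=-81/47
row 3: denom=10−3·18/47=416/47; d'=(16−3·-81/47)/(416/47)=995/416
back: M3=995/416
back: M2=-81/47−18/47·995/416=-549/208
back: M1=7/2−1/6·-549/208=1639/416
M: M0=0, M1=1639/416, M2=-549/208, M3=995/416, M4=0
seg 0: a=-2, c=M0/2=0, d=(M1−M0)/(6·2)=1639/4992, b=Δ0−h0·(2M0+M1)/6=-3511/1248
seg 1: a=-5, c=M1/2=1639/832, d=(M2−M1)/(6·1)=-2737/2496, b=Δ1−h1·(2M1+M2)/6=703/624
seg 2: a=-3, c=M2/2=-549/416, d=(M3−M2)/(6·3)=161/576, b=Δ2−h2·(2M2+M3)/6=4435/2496
seg 3: a=-2, c=M3/2=995/832, d=(M4−M3)/(6·2)=-995/4992, b=Δ3−h3·(2M3+M4)/6=877/624
t_q=9/2 → seg 2, τ=3/2; S=-3+4435/2496·τ+-549/416·τ²+161/576·τ³=-15713/6656

  seg 0: a=-2 b=-3511/1248 c=0 d=1639/4992
  seg 1: a=-5 b=703/624 c=1639/832 d=-2737/2496
  seg 2: a=-3 b=4435/2496 c=-549/416 d=161/576
  seg 3: a=-2 b=877/624 c=995/832 d=-995/4992
S(9/2) = -15713/6656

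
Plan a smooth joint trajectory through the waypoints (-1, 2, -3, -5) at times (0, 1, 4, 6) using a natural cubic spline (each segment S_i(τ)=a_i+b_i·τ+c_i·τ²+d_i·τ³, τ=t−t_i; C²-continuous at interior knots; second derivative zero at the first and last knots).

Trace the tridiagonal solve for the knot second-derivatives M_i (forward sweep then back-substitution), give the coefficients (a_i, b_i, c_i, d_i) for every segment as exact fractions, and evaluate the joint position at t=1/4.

Δ: Δ0=3, Δ1=-5/3, Δ2=-1
row 1: diag=8, rhs=-28; c'=3/8, d'=-7/2
row 2: denom=10−3·3/8=71/8; d'=(4−3·-7/2)/(71/8)=116/71
back: M2=116/71
back: M1=-7/2−3/8·116/71=-292/71
M: M0=0, M1=-292/71, M2=116/71, M3=0
seg 0: a=-1, c=M0/2=0, d=(M1−M0)/(6·1)=-146/213, b=Δ0−h0·(2M0+M1)/6=785/213
seg 1: a=2, c=M1/2=-146/71, d=(M2−M1)/(6·3)=68/213, b=Δ1−h1·(2M1+M2)/6=347/213
seg 2: a=-3, c=M2/2=58/71, d=(M3−M2)/(6·2)=-29/213, b=Δ2−h2·(2M2+M3)/6=-445/213
t_q=1/4 → seg 0, τ=1/4; S=-1+785/213·τ+0·τ²+-146/213·τ³=-203/2272

  seg 0: a=-1 b=785/213 c=0 d=-146/213
  seg 1: a=2 b=347/213 c=-146/71 d=68/213
  seg 2: a=-3 b=-445/213 c=58/71 d=-29/213
S(1/4) = -203/2272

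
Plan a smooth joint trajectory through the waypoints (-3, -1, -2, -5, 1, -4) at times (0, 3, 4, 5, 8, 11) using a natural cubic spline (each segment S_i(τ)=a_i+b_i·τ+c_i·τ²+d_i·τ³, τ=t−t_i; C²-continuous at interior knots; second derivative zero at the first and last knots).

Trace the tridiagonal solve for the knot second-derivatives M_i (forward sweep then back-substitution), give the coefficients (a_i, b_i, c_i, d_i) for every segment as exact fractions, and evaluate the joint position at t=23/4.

Δ: Δ0=2/3, Δ1=-1, Δ2=-3, Δ3=2, Δ4=-5/3
row 1: diag=8, rhs=-10; c'=1/8, d'=-5/4
row 2: denom=4−1·1/8=31/8; d'=(-12−1·-5/4)/(31/8)=-86/31
row 3: denom=8−1·8/31=240/31; d'=(30−1·-86/31)/(240/31)=127/30
row 4: denom=12−3·31/80=867/80; d'=(-22−3·127/30)/(867/80)=-2776/867
back: M4=-2776/867
back: M3=127/30−31/80·-2776/867=1582/289
back: M2=-86/31−8/31·1582/289=-1210/289
back: M1=-5/4−1/8·-1210/289=-210/289
M: M0=0, M1=-210/289, M2=-1210/289, M3=1582/289, M4=-2776/867, M5=0
seg 0: a=-3, c=M0/2=0, d=(M1−M0)/(6·3)=-35/867, b=Δ0−h0·(2M0+M1)/6=893/867
seg 1: a=-1, c=M1/2=-105/289, d=(M2−M1)/(6·1)=-500/867, b=Δ1−h1·(2M1+M2)/6=-52/867
seg 2: a=-2, c=M2/2=-605/289, d=(M3−M2)/(6·1)=1396/867, b=Δ2−h2·(2M2+M3)/6=-2182/867
seg 3: a=-5, c=M3/2=791/289, d=(M4−M3)/(6·3)=-3761/7803, b=Δ3−h3·(2M3+M4)/6=-1624/867
seg 4: a=1, c=M4/2=-1388/867, d=(M5−M4)/(6·3)=1388/7803, b=Δ4−h4·(2M4+M5)/6=1331/867
t_q=23/4 → seg 3, τ=3/4; S=-5+-1624/867·τ+791/289·τ²+-3761/7803·τ³=-93749/18496

  seg 0: a=-3 b=893/867 c=0 d=-35/867
  seg 1: a=-1 b=-52/867 c=-105/289 d=-500/867
  seg 2: a=-2 b=-2182/867 c=-605/289 d=1396/867
  seg 3: a=-5 b=-1624/867 c=791/289 d=-3761/7803
  seg 4: a=1 b=1331/867 c=-1388/867 d=1388/7803
S(23/4) = -93749/18496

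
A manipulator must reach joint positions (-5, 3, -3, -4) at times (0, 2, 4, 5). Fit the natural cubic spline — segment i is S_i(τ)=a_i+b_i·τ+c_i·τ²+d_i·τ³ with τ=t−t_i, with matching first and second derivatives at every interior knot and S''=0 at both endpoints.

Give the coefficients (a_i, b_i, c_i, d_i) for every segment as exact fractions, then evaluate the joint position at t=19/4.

  seg 0: a=-5 b=67/11 c=0 d=-23/44
  seg 1: a=3 b=-2/11 c=-69/22 d=19/22
  seg 2: a=-3 b=-26/11 c=45/22 d=-15/22
S(19/4) = -5505/1408

Δ: Δ0=4, Δ1=-3, Δ2=-1
row 1: diag=8, rhs=-42; c'=1/4, d'=-21/4
row 2: denom=6−2·1/4=11/2; d'=(12−2·-21/4)/(11/2)=45/11
back: M2=45/11
back: M1=-21/4−1/4·45/11=-69/11
M: M0=0, M1=-69/11, M2=45/11, M3=0
seg 0: a=-5, c=M0/2=0, d=(M1−M0)/(6·2)=-23/44, b=Δ0−h0·(2M0+M1)/6=67/11
seg 1: a=3, c=M1/2=-69/22, d=(M2−M1)/(6·2)=19/22, b=Δ1−h1·(2M1+M2)/6=-2/11
seg 2: a=-3, c=M2/2=45/22, d=(M3−M2)/(6·1)=-15/22, b=Δ2−h2·(2M2+M3)/6=-26/11
t_q=19/4 → seg 2, τ=3/4; S=-3+-26/11·τ+45/22·τ²+-15/22·τ³=-5505/1408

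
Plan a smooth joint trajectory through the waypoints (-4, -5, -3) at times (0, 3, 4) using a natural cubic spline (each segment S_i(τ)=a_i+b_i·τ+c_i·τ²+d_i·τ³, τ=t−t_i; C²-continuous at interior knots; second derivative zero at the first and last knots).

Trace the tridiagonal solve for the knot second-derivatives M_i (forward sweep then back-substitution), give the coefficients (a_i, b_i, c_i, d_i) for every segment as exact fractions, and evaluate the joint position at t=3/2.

Δ: Δ0=-1/3, Δ1=2
row 1: diag=8, rhs=14; c'=1/8, d'=7/4
back: M1=7/4
M: M0=0, M1=7/4, M2=0
seg 0: a=-4, c=M0/2=0, d=(M1−M0)/(6·3)=7/72, b=Δ0−h0·(2M0+M1)/6=-29/24
seg 1: a=-5, c=M1/2=7/8, d=(M2−M1)/(6·1)=-7/24, b=Δ1−h1·(2M1+M2)/6=17/12
t_q=3/2 → seg 0, τ=3/2; S=-4+-29/24·τ+0·τ²+7/72·τ³=-351/64

  seg 0: a=-4 b=-29/24 c=0 d=7/72
  seg 1: a=-5 b=17/12 c=7/8 d=-7/24
S(3/2) = -351/64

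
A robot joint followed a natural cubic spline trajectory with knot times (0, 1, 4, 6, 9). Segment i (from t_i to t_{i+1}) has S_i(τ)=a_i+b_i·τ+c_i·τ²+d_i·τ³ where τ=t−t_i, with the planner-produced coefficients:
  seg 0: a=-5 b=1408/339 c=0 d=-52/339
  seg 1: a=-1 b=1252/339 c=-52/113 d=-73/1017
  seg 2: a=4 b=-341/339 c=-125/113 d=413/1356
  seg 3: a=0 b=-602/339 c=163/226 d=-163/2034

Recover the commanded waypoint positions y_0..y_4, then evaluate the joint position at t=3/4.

y_0 = S_0(0) = a_0 = -5
y_1 = S_1(0) = a_1 = -1
y_2 = S_2(0) = a_2 = 4
y_3 = S_3(0) = a_3 = 0
y_4 = S_3(3) = -1
t_q=3/4 is in segment 0 (τ=3/4); S_0(τ)=-3525/1808

y_0=-5 y_1=-1 y_2=4 y_3=0 y_4=-1
S(3/4) = -3525/1808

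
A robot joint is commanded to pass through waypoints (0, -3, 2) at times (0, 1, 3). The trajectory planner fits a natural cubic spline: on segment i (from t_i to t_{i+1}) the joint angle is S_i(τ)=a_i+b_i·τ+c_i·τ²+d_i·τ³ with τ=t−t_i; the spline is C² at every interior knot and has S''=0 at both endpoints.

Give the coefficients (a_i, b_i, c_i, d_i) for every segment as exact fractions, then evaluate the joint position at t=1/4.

Δ: Δ0=-3, Δ1=5/2
row 1: diag=6, rhs=33; c'=1/3, d'=11/2
back: M1=11/2
M: M0=0, M1=11/2, M2=0
seg 0: a=0, c=M0/2=0, d=(M1−M0)/(6·1)=11/12, b=Δ0−h0·(2M0+M1)/6=-47/12
seg 1: a=-3, c=M1/2=11/4, d=(M2−M1)/(6·2)=-11/24, b=Δ1−h1·(2M1+M2)/6=-7/6
t_q=1/4 → seg 0, τ=1/4; S=0+-47/12·τ+0·τ²+11/12·τ³=-247/256

  seg 0: a=0 b=-47/12 c=0 d=11/12
  seg 1: a=-3 b=-7/6 c=11/4 d=-11/24
S(1/4) = -247/256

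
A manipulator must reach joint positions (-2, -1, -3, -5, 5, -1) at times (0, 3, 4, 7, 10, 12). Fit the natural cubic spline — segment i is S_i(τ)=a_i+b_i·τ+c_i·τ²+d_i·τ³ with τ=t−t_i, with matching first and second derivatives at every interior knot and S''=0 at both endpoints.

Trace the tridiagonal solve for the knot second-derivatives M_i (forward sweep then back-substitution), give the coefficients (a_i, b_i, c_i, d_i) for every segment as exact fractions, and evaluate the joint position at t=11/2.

Δ: Δ0=1/3, Δ1=-2, Δ2=-2/3, Δ3=10/3, Δ4=-3
row 1: diag=8, rhs=-14; c'=1/8, d'=-7/4
row 2: denom=8−1·1/8=63/8; d'=(8−1·-7/4)/(63/8)=26/21
row 3: denom=12−3·8/21=76/7; d'=(24−3·26/21)/(76/7)=71/38
row 4: denom=10−3·21/76=697/76; d'=(-38−3·71/38)/(697/76)=-3314/697
back: M4=-3314/697
back: M3=71/38−21/76·-3314/697=2218/697
back: M2=26/21−8/21·2218/697=18/697
back: M1=-7/4−1/8·18/697=-1222/697
M: M0=0, M1=-1222/697, M2=18/697, M3=2218/697, M4=-3314/697, M5=0
seg 0: a=-2, c=M0/2=0, d=(M1−M0)/(6·3)=-611/6273, b=Δ0−h0·(2M0+M1)/6=2530/2091
seg 1: a=-1, c=M1/2=-611/697, d=(M2−M1)/(6·1)=620/2091, b=Δ1−h1·(2M1+M2)/6=-2969/2091
seg 2: a=-3, c=M2/2=9/697, d=(M3−M2)/(6·3)=1100/6273, b=Δ2−h2·(2M2+M3)/6=-4775/2091
seg 3: a=-5, c=M3/2=1109/697, d=(M4−M3)/(6·3)=-922/2091, b=Δ3−h3·(2M3+M4)/6=311/123
seg 4: a=5, c=M4/2=-1657/697, d=(M5−M4)/(6·2)=1657/4182, b=Δ4−h4·(2M4+M5)/6=355/2091
t_q=11/2 → seg 2, τ=3/2; S=-3+-4775/2091·τ+9/697·τ²+1100/6273·τ³=-16183/2788

  seg 0: a=-2 b=2530/2091 c=0 d=-611/6273
  seg 1: a=-1 b=-2969/2091 c=-611/697 d=620/2091
  seg 2: a=-3 b=-4775/2091 c=9/697 d=1100/6273
  seg 3: a=-5 b=311/123 c=1109/697 d=-922/2091
  seg 4: a=5 b=355/2091 c=-1657/697 d=1657/4182
S(11/2) = -16183/2788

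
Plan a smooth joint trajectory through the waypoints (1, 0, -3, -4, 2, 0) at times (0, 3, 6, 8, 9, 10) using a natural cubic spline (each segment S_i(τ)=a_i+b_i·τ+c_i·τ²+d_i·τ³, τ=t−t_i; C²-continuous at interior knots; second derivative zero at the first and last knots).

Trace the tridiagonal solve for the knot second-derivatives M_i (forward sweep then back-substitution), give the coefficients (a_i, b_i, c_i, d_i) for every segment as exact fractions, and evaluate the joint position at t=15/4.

Δ: Δ0=-1/3, Δ1=-1, Δ2=-1/2, Δ3=6, Δ4=-2
row 1: diag=12, rhs=-4; c'=1/4, d'=-1/3
row 2: denom=10−3·1/4=37/4; d'=(3−3·-1/3)/(37/4)=16/37
row 3: denom=6−2·8/37=206/37; d'=(39−2·16/37)/(206/37)=1411/206
row 4: denom=4−1·37/206=787/206; d'=(-48−1·1411/206)/(787/206)=-11299/787
back: M4=-11299/787
back: M3=1411/206−37/206·-11299/787=7420/787
back: M2=16/37−8/37·7420/787=-1264/787
back: M1=-1/3−1/4·-1264/787=161/2361
M: M0=0, M1=161/2361, M2=-1264/787, M3=7420/787, M4=-11299/787, M5=0
seg 0: a=1, c=M0/2=0, d=(M1−M0)/(6·3)=161/42498, b=Δ0−h0·(2M0+M1)/6=-1735/4722
seg 1: a=0, c=M1/2=161/4722, d=(M2−M1)/(6·3)=-3953/42498, b=Δ1−h1·(2M1+M2)/6=-626/2361
seg 2: a=-3, c=M2/2=-632/787, d=(M3−M2)/(6·2)=2171/2361, b=Δ2−h2·(2M2+M3)/6=-12145/4722
seg 3: a=-4, c=M3/2=3710/787, d=(M4−M3)/(6·1)=-18719/4722, b=Δ3−h3·(2M3+M4)/6=24791/4722
seg 4: a=2, c=M4/2=-11299/1574, d=(M5−M4)/(6·1)=11299/4722, b=Δ4−h4·(2M4+M5)/6=6577/2361
t_q=15/4 → seg 1, τ=3/4; S=0+-626/2361·τ+161/4722·τ²+-3953/42498·τ³=-22053/100736

  seg 0: a=1 b=-1735/4722 c=0 d=161/42498
  seg 1: a=0 b=-626/2361 c=161/4722 d=-3953/42498
  seg 2: a=-3 b=-12145/4722 c=-632/787 d=2171/2361
  seg 3: a=-4 b=24791/4722 c=3710/787 d=-18719/4722
  seg 4: a=2 b=6577/2361 c=-11299/1574 d=11299/4722
S(15/4) = -22053/100736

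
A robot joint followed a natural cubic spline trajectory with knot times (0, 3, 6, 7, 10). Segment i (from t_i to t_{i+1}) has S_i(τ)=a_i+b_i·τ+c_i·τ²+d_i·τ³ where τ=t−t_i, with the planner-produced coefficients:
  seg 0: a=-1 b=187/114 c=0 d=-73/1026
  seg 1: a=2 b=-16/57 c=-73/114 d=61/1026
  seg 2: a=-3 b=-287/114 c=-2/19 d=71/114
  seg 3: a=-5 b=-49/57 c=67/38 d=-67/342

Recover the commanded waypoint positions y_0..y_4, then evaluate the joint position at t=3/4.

y_0=-1 y_1=2 y_2=-3 y_3=-5 y_4=3
S(3/4) = 487/2432

y_0 = S_0(0) = a_0 = -1
y_1 = S_1(0) = a_1 = 2
y_2 = S_2(0) = a_2 = -3
y_3 = S_3(0) = a_3 = -5
y_4 = S_3(3) = 3
t_q=3/4 is in segment 0 (τ=3/4); S_0(τ)=487/2432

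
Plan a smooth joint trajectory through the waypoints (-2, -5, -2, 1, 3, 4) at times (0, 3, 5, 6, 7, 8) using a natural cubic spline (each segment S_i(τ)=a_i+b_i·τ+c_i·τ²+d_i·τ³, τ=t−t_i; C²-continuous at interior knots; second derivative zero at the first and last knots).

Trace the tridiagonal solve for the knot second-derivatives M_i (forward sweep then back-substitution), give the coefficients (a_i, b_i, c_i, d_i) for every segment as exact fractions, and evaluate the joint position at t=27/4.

Δ: Δ0=-1, Δ1=3/2, Δ2=3, Δ3=2, Δ4=1
row 1: diag=10, rhs=15; c'=1/5, d'=3/2
row 2: denom=6−2·1/5=28/5; d'=(9−2·3/2)/(28/5)=15/14
row 3: denom=4−1·5/28=107/28; d'=(-6−1·15/14)/(107/28)=-198/107
row 4: denom=4−1·28/107=400/107; d'=(-6−1·-198/107)/(400/107)=-111/100
back: M4=-111/100
back: M3=-198/107−28/107·-111/100=-39/25
back: M2=15/14−5/28·-39/25=27/20
back: M1=3/2−1/5·27/20=123/100
M: M0=0, M1=123/100, M2=27/20, M3=-39/25, M4=-111/100, M5=0
seg 0: a=-2, c=M0/2=0, d=(M1−M0)/(6·3)=41/600, b=Δ0−h0·(2M0+M1)/6=-323/200
seg 1: a=-5, c=M1/2=123/200, d=(M2−M1)/(6·2)=1/100, b=Δ1−h1·(2M1+M2)/6=23/100
seg 2: a=-2, c=M2/2=27/40, d=(M3−M2)/(6·1)=-97/200, b=Δ2−h2·(2M2+M3)/6=281/100
seg 3: a=1, c=M3/2=-39/50, d=(M4−M3)/(6·1)=3/40, b=Δ3−h3·(2M3+M4)/6=541/200
seg 4: a=3, c=M4/2=-111/200, d=(M5−M4)/(6·1)=37/200, b=Δ4−h4·(2M4+M5)/6=137/100
t_q=27/4 → seg 3, τ=3/4; S=1+541/200·τ+-39/50·τ²+3/40·τ³=33557/12800

  seg 0: a=-2 b=-323/200 c=0 d=41/600
  seg 1: a=-5 b=23/100 c=123/200 d=1/100
  seg 2: a=-2 b=281/100 c=27/40 d=-97/200
  seg 3: a=1 b=541/200 c=-39/50 d=3/40
  seg 4: a=3 b=137/100 c=-111/200 d=37/200
S(27/4) = 33557/12800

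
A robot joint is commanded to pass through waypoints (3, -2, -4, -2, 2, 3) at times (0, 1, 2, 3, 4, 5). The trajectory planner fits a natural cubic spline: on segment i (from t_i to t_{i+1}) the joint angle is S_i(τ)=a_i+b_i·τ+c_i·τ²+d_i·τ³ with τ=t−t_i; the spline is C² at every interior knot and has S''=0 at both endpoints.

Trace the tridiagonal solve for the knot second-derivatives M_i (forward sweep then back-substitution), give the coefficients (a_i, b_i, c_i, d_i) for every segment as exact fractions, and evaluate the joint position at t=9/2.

Δ: Δ0=-5, Δ1=-2, Δ2=2, Δ3=4, Δ4=1
row 1: diag=4, rhs=18; c'=1/4, d'=9/2
row 2: denom=4−1·1/4=15/4; d'=(24−1·9/2)/(15/4)=26/5
row 3: denom=4−1·4/15=56/15; d'=(12−1·26/5)/(56/15)=51/28
row 4: denom=4−1·15/56=209/56; d'=(-18−1·51/28)/(209/56)=-1110/209
back: M4=-1110/209
back: M3=51/28−15/56·-1110/209=678/209
back: M2=26/5−4/15·678/209=906/209
back: M1=9/2−1/4·906/209=714/209
M: M0=0, M1=714/209, M2=906/209, M3=678/209, M4=-1110/209, M5=0
seg 0: a=3, c=M0/2=0, d=(M1−M0)/(6·1)=119/209, b=Δ0−h0·(2M0+M1)/6=-1164/209
seg 1: a=-2, c=M1/2=357/209, d=(M2−M1)/(6·1)=32/209, b=Δ1−h1·(2M1+M2)/6=-807/209
seg 2: a=-4, c=M2/2=453/209, d=(M3−M2)/(6·1)=-2/11, b=Δ2−h2·(2M2+M3)/6=3/209
seg 3: a=-2, c=M3/2=339/209, d=(M4−M3)/(6·1)=-298/209, b=Δ3−h3·(2M3+M4)/6=795/209
seg 4: a=2, c=M4/2=-555/209, d=(M5−M4)/(6·1)=185/209, b=Δ4−h4·(2M4+M5)/6=579/209
t_q=9/2 → seg 4, τ=1/2; S=2+579/209·τ+-555/209·τ²+185/209·τ³=4735/1672

  seg 0: a=3 b=-1164/209 c=0 d=119/209
  seg 1: a=-2 b=-807/209 c=357/209 d=32/209
  seg 2: a=-4 b=3/209 c=453/209 d=-2/11
  seg 3: a=-2 b=795/209 c=339/209 d=-298/209
  seg 4: a=2 b=579/209 c=-555/209 d=185/209
S(9/2) = 4735/1672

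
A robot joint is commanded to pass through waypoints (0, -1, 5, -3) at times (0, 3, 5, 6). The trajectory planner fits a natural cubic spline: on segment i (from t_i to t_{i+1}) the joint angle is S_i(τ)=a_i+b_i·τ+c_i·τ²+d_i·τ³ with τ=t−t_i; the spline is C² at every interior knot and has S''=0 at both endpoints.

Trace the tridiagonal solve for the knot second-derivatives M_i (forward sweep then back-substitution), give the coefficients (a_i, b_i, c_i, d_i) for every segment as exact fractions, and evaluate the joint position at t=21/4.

Δ: Δ0=-1/3, Δ1=3, Δ2=-8
row 1: diag=10, rhs=20; c'=1/5, d'=2
row 2: denom=6−2·1/5=28/5; d'=(-66−2·2)/(28/5)=-25/2
back: M2=-25/2
back: M1=2−1/5·-25/2=9/2
M: M0=0, M1=9/2, M2=-25/2, M3=0
seg 0: a=0, c=M0/2=0, d=(M1−M0)/(6·3)=1/4, b=Δ0−h0·(2M0+M1)/6=-31/12
seg 1: a=-1, c=M1/2=9/4, d=(M2−M1)/(6·2)=-17/12, b=Δ1−h1·(2M1+M2)/6=25/6
seg 2: a=5, c=M2/2=-25/4, d=(M3−M2)/(6·1)=25/12, b=Δ2−h2·(2M2+M3)/6=-23/6
t_q=21/4 → seg 2, τ=1/4; S=5+-23/6·τ+-25/4·τ²+25/12·τ³=943/256

  seg 0: a=0 b=-31/12 c=0 d=1/4
  seg 1: a=-1 b=25/6 c=9/4 d=-17/12
  seg 2: a=5 b=-23/6 c=-25/4 d=25/12
S(21/4) = 943/256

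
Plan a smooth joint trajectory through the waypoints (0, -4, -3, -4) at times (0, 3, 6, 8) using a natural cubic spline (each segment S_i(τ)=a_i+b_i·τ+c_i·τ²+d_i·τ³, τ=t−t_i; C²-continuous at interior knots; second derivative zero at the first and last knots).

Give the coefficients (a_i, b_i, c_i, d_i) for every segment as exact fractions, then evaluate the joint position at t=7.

Δ: Δ0=-4/3, Δ1=1/3, Δ2=-1/2
row 1: diag=12, rhs=10; c'=1/4, d'=5/6
row 2: denom=10−3·1/4=37/4; d'=(-5−3·5/6)/(37/4)=-30/37
back: M2=-30/37
back: M1=5/6−1/4·-30/37=115/111
M: M0=0, M1=115/111, M2=-30/37, M3=0
seg 0: a=0, c=M0/2=0, d=(M1−M0)/(6·3)=115/1998, b=Δ0−h0·(2M0+M1)/6=-137/74
seg 1: a=-4, c=M1/2=115/222, d=(M2−M1)/(6·3)=-205/1998, b=Δ1−h1·(2M1+M2)/6=-11/37
seg 2: a=-3, c=M2/2=-15/37, d=(M3−M2)/(6·2)=5/74, b=Δ2−h2·(2M2+M3)/6=3/74
t_q=7 → seg 2, τ=1; S=-3+3/74·τ+-15/37·τ²+5/74·τ³=-122/37

  seg 0: a=0 b=-137/74 c=0 d=115/1998
  seg 1: a=-4 b=-11/37 c=115/222 d=-205/1998
  seg 2: a=-3 b=3/74 c=-15/37 d=5/74
S(7) = -122/37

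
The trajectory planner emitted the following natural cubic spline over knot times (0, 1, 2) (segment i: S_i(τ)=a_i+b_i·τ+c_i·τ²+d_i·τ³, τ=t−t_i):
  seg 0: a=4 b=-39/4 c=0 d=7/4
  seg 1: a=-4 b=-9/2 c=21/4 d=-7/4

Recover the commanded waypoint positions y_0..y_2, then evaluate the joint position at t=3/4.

y_0 = S_0(0) = a_0 = 4
y_1 = S_1(0) = a_1 = -4
y_2 = S_1(1) = -5
t_q=3/4 is in segment 0 (τ=3/4); S_0(τ)=-659/256

y_0=4 y_1=-4 y_2=-5
S(3/4) = -659/256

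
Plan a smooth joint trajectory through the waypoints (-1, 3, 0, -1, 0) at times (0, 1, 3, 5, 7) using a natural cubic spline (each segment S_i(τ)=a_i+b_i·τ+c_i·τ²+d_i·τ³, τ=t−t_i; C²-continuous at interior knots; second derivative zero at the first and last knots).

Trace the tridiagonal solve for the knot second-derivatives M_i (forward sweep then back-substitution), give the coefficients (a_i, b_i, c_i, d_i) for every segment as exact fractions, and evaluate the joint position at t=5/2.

  seg 0: a=-1 b=827/164 c=0 d=-171/164
  seg 1: a=3 b=157/82 c=-513/164 d=233/328
  seg 2: a=0 b=-85/41 c=93/82 d=-57/328
  seg 3: a=-1 b=31/82 c=15/164 d=-5/328
S(5/2) = 3231/2624

Δ: Δ0=4, Δ1=-3/2, Δ2=-1/2, Δ3=1/2
row 1: diag=6, rhs=-33; c'=1/3, d'=-11/2
row 2: denom=8−2·1/3=22/3; d'=(6−2·-11/2)/(22/3)=51/22
row 3: denom=8−2·3/11=82/11; d'=(6−2·51/22)/(82/11)=15/82
back: M3=15/82
back: M2=51/22−3/11·15/82=93/41
back: M1=-11/2−1/3·93/41=-513/82
M: M0=0, M1=-513/82, M2=93/41, M3=15/82, M4=0
seg 0: a=-1, c=M0/2=0, d=(M1−M0)/(6·1)=-171/164, b=Δ0−h0·(2M0+M1)/6=827/164
seg 1: a=3, c=M1/2=-513/164, d=(M2−M1)/(6·2)=233/328, b=Δ1−h1·(2M1+M2)/6=157/82
seg 2: a=0, c=M2/2=93/82, d=(M3−M2)/(6·2)=-57/328, b=Δ2−h2·(2M2+M3)/6=-85/41
seg 3: a=-1, c=M3/2=15/164, d=(M4−M3)/(6·2)=-5/328, b=Δ3−h3·(2M3+M4)/6=31/82
t_q=5/2 → seg 1, τ=3/2; S=3+157/82·τ+-513/164·τ²+233/328·τ³=3231/2624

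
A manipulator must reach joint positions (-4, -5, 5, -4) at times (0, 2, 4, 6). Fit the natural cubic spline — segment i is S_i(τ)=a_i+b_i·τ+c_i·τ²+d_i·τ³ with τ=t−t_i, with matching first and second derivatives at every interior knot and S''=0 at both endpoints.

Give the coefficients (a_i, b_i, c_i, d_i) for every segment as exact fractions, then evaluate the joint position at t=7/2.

Δ: Δ0=-1/2, Δ1=5, Δ2=-9/2
row 1: diag=8, rhs=33; c'=1/4, d'=33/8
row 2: denom=8−2·1/4=15/2; d'=(-57−2·33/8)/(15/2)=-87/10
back: M2=-87/10
back: M1=33/8−1/4·-87/10=63/10
M: M0=0, M1=63/10, M2=-87/10, M3=0
seg 0: a=-4, c=M0/2=0, d=(M1−M0)/(6·2)=21/40, b=Δ0−h0·(2M0+M1)/6=-13/5
seg 1: a=-5, c=M1/2=63/20, d=(M2−M1)/(6·2)=-5/4, b=Δ1−h1·(2M1+M2)/6=37/10
seg 2: a=5, c=M2/2=-87/20, d=(M3−M2)/(6·2)=29/40, b=Δ2−h2·(2M2+M3)/6=13/10
t_q=7/2 → seg 1, τ=3/2; S=-5+37/10·τ+63/20·τ²+-5/4·τ³=547/160

  seg 0: a=-4 b=-13/5 c=0 d=21/40
  seg 1: a=-5 b=37/10 c=63/20 d=-5/4
  seg 2: a=5 b=13/10 c=-87/20 d=29/40
S(7/2) = 547/160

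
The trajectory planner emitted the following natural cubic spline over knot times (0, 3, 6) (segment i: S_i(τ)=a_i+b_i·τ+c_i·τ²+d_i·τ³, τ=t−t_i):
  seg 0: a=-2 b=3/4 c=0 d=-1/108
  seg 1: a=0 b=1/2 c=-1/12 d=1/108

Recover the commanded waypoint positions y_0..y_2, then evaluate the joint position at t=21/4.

y_0=-2 y_1=0 y_2=1
S(21/4) = 207/256

y_0 = S_0(0) = a_0 = -2
y_1 = S_1(0) = a_1 = 0
y_2 = S_1(3) = 1
t_q=21/4 is in segment 1 (τ=9/4); S_1(τ)=207/256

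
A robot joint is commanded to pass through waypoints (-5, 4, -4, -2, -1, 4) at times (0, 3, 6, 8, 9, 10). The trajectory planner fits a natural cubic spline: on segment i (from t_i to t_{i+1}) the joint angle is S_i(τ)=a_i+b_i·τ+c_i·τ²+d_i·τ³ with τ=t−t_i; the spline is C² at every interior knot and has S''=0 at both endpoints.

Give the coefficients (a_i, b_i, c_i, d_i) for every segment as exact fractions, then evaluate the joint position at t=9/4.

  seg 0: a=-5 b=11552/2361 c=0 d=-4469/21249
  seg 1: a=4 b=-1855/2361 c=-4469/2361 d=8966/21249
  seg 2: a=-4 b=-1771/2361 c=1499/787 d=-2431/4722
  seg 3: a=-2 b=1631/2361 c=-932/787 d=3526/2361
  seg 4: a=-1 b=6617/2361 c=2594/787 d=-2594/2361
S(9/4) = 181993/50368

Δ: Δ0=3, Δ1=-8/3, Δ2=1, Δ3=1, Δ4=5
row 1: diag=12, rhs=-34; c'=1/4, d'=-17/6
row 2: denom=10−3·1/4=37/4; d'=(22−3·-17/6)/(37/4)=122/37
row 3: denom=6−2·8/37=206/37; d'=(0−2·122/37)/(206/37)=-122/103
row 4: denom=4−1·37/206=787/206; d'=(24−1·-122/103)/(787/206)=5188/787
back: M4=5188/787
back: M3=-122/103−37/206·5188/787=-1864/787
back: M2=122/37−8/37·-1864/787=2998/787
back: M1=-17/6−1/4·2998/787=-8938/2361
M: M0=0, M1=-8938/2361, M2=2998/787, M3=-1864/787, M4=5188/787, M5=0
seg 0: a=-5, c=M0/2=0, d=(M1−M0)/(6·3)=-4469/21249, b=Δ0−h0·(2M0+M1)/6=11552/2361
seg 1: a=4, c=M1/2=-4469/2361, d=(M2−M1)/(6·3)=8966/21249, b=Δ1−h1·(2M1+M2)/6=-1855/2361
seg 2: a=-4, c=M2/2=1499/787, d=(M3−M2)/(6·2)=-2431/4722, b=Δ2−h2·(2M2+M3)/6=-1771/2361
seg 3: a=-2, c=M3/2=-932/787, d=(M4−M3)/(6·1)=3526/2361, b=Δ3−h3·(2M3+M4)/6=1631/2361
seg 4: a=-1, c=M4/2=2594/787, d=(M5−M4)/(6·1)=-2594/2361, b=Δ4−h4·(2M4+M5)/6=6617/2361
t_q=9/4 → seg 0, τ=9/4; S=-5+11552/2361·τ+0·τ²+-4469/21249·τ³=181993/50368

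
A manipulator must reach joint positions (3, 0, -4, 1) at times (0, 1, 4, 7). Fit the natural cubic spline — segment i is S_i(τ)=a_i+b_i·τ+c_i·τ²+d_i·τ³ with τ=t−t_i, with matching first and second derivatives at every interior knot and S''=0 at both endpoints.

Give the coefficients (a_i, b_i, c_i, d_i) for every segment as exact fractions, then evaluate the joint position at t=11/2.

  seg 0: a=3 b=-272/87 c=0 d=11/87
  seg 1: a=0 b=-239/87 c=11/29 d=8/261
  seg 2: a=-4 b=31/87 c=19/29 d=-19/261
S(11/2) = -519/232

Δ: Δ0=-3, Δ1=-4/3, Δ2=5/3
row 1: diag=8, rhs=10; c'=3/8, d'=5/4
row 2: denom=12−3·3/8=87/8; d'=(18−3·5/4)/(87/8)=38/29
back: M2=38/29
back: M1=5/4−3/8·38/29=22/29
M: M0=0, M1=22/29, M2=38/29, M3=0
seg 0: a=3, c=M0/2=0, d=(M1−M0)/(6·1)=11/87, b=Δ0−h0·(2M0+M1)/6=-272/87
seg 1: a=0, c=M1/2=11/29, d=(M2−M1)/(6·3)=8/261, b=Δ1−h1·(2M1+M2)/6=-239/87
seg 2: a=-4, c=M2/2=19/29, d=(M3−M2)/(6·3)=-19/261, b=Δ2−h2·(2M2+M3)/6=31/87
t_q=11/2 → seg 2, τ=3/2; S=-4+31/87·τ+19/29·τ²+-19/261·τ³=-519/232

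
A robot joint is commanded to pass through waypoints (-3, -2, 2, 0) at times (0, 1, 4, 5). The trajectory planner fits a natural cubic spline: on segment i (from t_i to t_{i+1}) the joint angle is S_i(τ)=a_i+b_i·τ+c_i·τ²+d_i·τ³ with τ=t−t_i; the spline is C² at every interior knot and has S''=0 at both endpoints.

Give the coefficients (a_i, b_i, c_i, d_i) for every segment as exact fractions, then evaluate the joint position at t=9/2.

Δ: Δ0=1, Δ1=4/3, Δ2=-2
row 1: diag=8, rhs=2; c'=3/8, d'=1/4
row 2: denom=8−3·3/8=55/8; d'=(-20−3·1/4)/(55/8)=-166/55
back: M2=-166/55
back: M1=1/4−3/8·-166/55=76/55
M: M0=0, M1=76/55, M2=-166/55, M3=0
seg 0: a=-3, c=M0/2=0, d=(M1−M0)/(6·1)=38/165, b=Δ0−h0·(2M0+M1)/6=127/165
seg 1: a=-2, c=M1/2=38/55, d=(M2−M1)/(6·3)=-11/45, b=Δ1−h1·(2M1+M2)/6=241/165
seg 2: a=2, c=M2/2=-83/55, d=(M3−M2)/(6·1)=83/165, b=Δ2−h2·(2M2+M3)/6=-164/165
t_q=9/2 → seg 2, τ=1/2; S=2+-164/165·τ+-83/55·τ²+83/165·τ³=523/440

  seg 0: a=-3 b=127/165 c=0 d=38/165
  seg 1: a=-2 b=241/165 c=38/55 d=-11/45
  seg 2: a=2 b=-164/165 c=-83/55 d=83/165
S(9/2) = 523/440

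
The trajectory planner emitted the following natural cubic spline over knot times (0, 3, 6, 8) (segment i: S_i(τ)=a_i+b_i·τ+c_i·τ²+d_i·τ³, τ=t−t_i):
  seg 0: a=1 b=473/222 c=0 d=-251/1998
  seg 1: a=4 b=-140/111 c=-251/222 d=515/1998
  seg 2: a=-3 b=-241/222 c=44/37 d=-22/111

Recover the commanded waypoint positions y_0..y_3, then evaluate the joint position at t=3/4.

y_0=1 y_1=4 y_2=-3 y_3=-2
S(3/4) = 12053/4736

y_0 = S_0(0) = a_0 = 1
y_1 = S_1(0) = a_1 = 4
y_2 = S_2(0) = a_2 = -3
y_3 = S_2(2) = -2
t_q=3/4 is in segment 0 (τ=3/4); S_0(τ)=12053/4736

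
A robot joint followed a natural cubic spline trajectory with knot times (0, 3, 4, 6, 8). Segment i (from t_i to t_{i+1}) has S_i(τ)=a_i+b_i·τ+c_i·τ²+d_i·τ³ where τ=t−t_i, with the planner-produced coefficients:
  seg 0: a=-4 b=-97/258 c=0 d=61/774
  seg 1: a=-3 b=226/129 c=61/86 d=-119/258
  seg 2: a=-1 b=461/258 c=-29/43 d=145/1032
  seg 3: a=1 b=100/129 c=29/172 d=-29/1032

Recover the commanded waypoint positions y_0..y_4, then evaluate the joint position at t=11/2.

y_0 = S_0(0) = a_0 = -4
y_1 = S_1(0) = a_1 = -3
y_2 = S_2(0) = a_2 = -1
y_3 = S_3(0) = a_3 = 1
y_4 = S_3(2) = 3
t_q=11/2 is in segment 2 (τ=3/2); S_2(τ)=1753/2752

y_0=-4 y_1=-3 y_2=-1 y_3=1 y_4=3
S(11/2) = 1753/2752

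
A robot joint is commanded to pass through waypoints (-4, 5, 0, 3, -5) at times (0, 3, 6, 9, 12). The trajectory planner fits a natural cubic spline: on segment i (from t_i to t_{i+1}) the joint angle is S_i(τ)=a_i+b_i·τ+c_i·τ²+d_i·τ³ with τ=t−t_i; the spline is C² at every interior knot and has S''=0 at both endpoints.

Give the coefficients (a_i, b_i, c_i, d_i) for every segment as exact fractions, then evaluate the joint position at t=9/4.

  seg 0: a=-4 b=757/168 c=0 d=-253/1512
  seg 1: a=5 b=-1/84 c=-253/168 d=481/1512
  seg 2: a=0 b=-11/24 c=19/14 d=-439/1512
  seg 3: a=3 b=-13/84 c=-211/168 d=211/1512
S(9/4) = 2167/512

Δ: Δ0=3, Δ1=-5/3, Δ2=1, Δ3=-8/3
row 1: diag=12, rhs=-28; c'=1/4, d'=-7/3
row 2: denom=12−3·1/4=45/4; d'=(16−3·-7/3)/(45/4)=92/45
row 3: denom=12−3·4/15=56/5; d'=(-22−3·92/45)/(56/5)=-211/84
back: M3=-211/84
back: M2=92/45−4/15·-211/84=19/7
back: M1=-7/3−1/4·19/7=-253/84
M: M0=0, M1=-253/84, M2=19/7, M3=-211/84, M4=0
seg 0: a=-4, c=M0/2=0, d=(M1−M0)/(6·3)=-253/1512, b=Δ0−h0·(2M0+M1)/6=757/168
seg 1: a=5, c=M1/2=-253/168, d=(M2−M1)/(6·3)=481/1512, b=Δ1−h1·(2M1+M2)/6=-1/84
seg 2: a=0, c=M2/2=19/14, d=(M3−M2)/(6·3)=-439/1512, b=Δ2−h2·(2M2+M3)/6=-11/24
seg 3: a=3, c=M3/2=-211/168, d=(M4−M3)/(6·3)=211/1512, b=Δ3−h3·(2M3+M4)/6=-13/84
t_q=9/4 → seg 0, τ=9/4; S=-4+757/168·τ+0·τ²+-253/1512·τ³=2167/512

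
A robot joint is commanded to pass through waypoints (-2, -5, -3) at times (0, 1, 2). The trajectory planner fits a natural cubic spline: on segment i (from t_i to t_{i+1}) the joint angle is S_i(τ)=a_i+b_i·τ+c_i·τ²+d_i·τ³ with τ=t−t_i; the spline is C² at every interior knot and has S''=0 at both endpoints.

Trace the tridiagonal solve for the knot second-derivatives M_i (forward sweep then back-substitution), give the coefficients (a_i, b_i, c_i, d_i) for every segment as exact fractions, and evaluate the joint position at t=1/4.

Δ: Δ0=-3, Δ1=2
row 1: diag=4, rhs=30; c'=1/4, d'=15/2
back: M1=15/2
M: M0=0, M1=15/2, M2=0
seg 0: a=-2, c=M0/2=0, d=(M1−M0)/(6·1)=5/4, b=Δ0−h0·(2M0+M1)/6=-17/4
seg 1: a=-5, c=M1/2=15/4, d=(M2−M1)/(6·1)=-5/4, b=Δ1−h1·(2M1+M2)/6=-1/2
t_q=1/4 → seg 0, τ=1/4; S=-2+-17/4·τ+0·τ²+5/4·τ³=-779/256

  seg 0: a=-2 b=-17/4 c=0 d=5/4
  seg 1: a=-5 b=-1/2 c=15/4 d=-5/4
S(1/4) = -779/256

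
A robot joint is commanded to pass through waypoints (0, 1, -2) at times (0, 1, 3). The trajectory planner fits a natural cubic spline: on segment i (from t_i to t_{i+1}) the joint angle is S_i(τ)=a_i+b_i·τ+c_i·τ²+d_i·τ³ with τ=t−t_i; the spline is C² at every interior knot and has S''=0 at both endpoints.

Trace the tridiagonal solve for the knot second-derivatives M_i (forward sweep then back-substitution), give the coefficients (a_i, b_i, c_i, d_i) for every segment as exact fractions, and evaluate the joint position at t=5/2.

Δ: Δ0=1, Δ1=-3/2
row 1: diag=6, rhs=-15; c'=1/3, d'=-5/2
back: M1=-5/2
M: M0=0, M1=-5/2, M2=0
seg 0: a=0, c=M0/2=0, d=(M1−M0)/(6·1)=-5/12, b=Δ0−h0·(2M0+M1)/6=17/12
seg 1: a=1, c=M1/2=-5/4, d=(M2−M1)/(6·2)=5/24, b=Δ1−h1·(2M1+M2)/6=1/6
t_q=5/2 → seg 1, τ=3/2; S=1+1/6·τ+-5/4·τ²+5/24·τ³=-55/64

  seg 0: a=0 b=17/12 c=0 d=-5/12
  seg 1: a=1 b=1/6 c=-5/4 d=5/24
S(5/2) = -55/64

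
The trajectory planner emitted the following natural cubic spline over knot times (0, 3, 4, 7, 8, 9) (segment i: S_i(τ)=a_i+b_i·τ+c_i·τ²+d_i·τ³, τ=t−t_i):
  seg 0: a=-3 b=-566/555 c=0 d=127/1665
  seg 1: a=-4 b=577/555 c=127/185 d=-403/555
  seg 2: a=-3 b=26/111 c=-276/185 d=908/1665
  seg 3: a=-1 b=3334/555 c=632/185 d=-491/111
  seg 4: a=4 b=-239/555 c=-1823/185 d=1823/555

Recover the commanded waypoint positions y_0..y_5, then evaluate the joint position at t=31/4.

y_0 = S_0(0) = a_0 = -3
y_1 = S_1(0) = a_1 = -4
y_2 = S_2(0) = a_2 = -3
y_3 = S_3(0) = a_3 = -1
y_4 = S_4(0) = a_4 = 4
y_5 = S_4(1) = -3
t_q=31/4 is in segment 3 (τ=3/4); S_3(τ)=42161/11840

y_0=-3 y_1=-4 y_2=-3 y_3=-1 y_4=4 y_5=-3
S(31/4) = 42161/11840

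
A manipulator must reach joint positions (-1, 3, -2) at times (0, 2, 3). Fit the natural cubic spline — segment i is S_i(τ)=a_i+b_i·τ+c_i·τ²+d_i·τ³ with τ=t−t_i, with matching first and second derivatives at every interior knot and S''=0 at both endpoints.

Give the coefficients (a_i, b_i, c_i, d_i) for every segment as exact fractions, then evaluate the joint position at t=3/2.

Δ: Δ0=2, Δ1=-5
row 1: diag=6, rhs=-42; c'=1/6, d'=-7
back: M1=-7
M: M0=0, M1=-7, M2=0
seg 0: a=-1, c=M0/2=0, d=(M1−M0)/(6·2)=-7/12, b=Δ0−h0·(2M0+M1)/6=13/3
seg 1: a=3, c=M1/2=-7/2, d=(M2−M1)/(6·1)=7/6, b=Δ1−h1·(2M1+M2)/6=-8/3
t_q=3/2 → seg 0, τ=3/2; S=-1+13/3·τ+0·τ²+-7/12·τ³=113/32

  seg 0: a=-1 b=13/3 c=0 d=-7/12
  seg 1: a=3 b=-8/3 c=-7/2 d=7/6
S(3/2) = 113/32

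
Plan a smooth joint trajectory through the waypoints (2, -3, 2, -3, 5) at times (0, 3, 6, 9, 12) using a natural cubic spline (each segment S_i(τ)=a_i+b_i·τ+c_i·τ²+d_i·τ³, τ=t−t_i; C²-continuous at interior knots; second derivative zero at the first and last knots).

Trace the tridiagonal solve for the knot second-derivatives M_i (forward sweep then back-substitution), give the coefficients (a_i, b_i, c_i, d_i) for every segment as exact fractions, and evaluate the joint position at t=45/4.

  seg 0: a=2 b=-23/8 c=0 d=29/216
  seg 1: a=-3 b=3/4 c=29/24 d=-65/216
  seg 2: a=2 b=-1/8 c=-3/2 d=71/216
  seg 3: a=-3 b=-1/4 c=35/24 d=-35/216
S(45/4) = 1011/512

Δ: Δ0=-5/3, Δ1=5/3, Δ2=-5/3, Δ3=8/3
row 1: diag=12, rhs=20; c'=1/4, d'=5/3
row 2: denom=12−3·1/4=45/4; d'=(-20−3·5/3)/(45/4)=-20/9
row 3: denom=12−3·4/15=56/5; d'=(26−3·-20/9)/(56/5)=35/12
back: M3=35/12
back: M2=-20/9−4/15·35/12=-3
back: M1=5/3−1/4·-3=29/12
M: M0=0, M1=29/12, M2=-3, M3=35/12, M4=0
seg 0: a=2, c=M0/2=0, d=(M1−M0)/(6·3)=29/216, b=Δ0−h0·(2M0+M1)/6=-23/8
seg 1: a=-3, c=M1/2=29/24, d=(M2−M1)/(6·3)=-65/216, b=Δ1−h1·(2M1+M2)/6=3/4
seg 2: a=2, c=M2/2=-3/2, d=(M3−M2)/(6·3)=71/216, b=Δ2−h2·(2M2+M3)/6=-1/8
seg 3: a=-3, c=M3/2=35/24, d=(M4−M3)/(6·3)=-35/216, b=Δ3−h3·(2M3+M4)/6=-1/4
t_q=45/4 → seg 3, τ=9/4; S=-3+-1/4·τ+35/24·τ²+-35/216·τ³=1011/512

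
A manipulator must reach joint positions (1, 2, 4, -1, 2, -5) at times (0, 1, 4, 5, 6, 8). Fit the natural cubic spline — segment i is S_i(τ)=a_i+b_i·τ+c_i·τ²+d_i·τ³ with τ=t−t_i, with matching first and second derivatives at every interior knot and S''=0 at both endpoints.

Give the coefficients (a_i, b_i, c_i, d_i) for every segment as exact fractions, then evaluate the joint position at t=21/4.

  seg 0: a=1 b=4331/7302 c=0 d=2971/7302
  seg 1: a=2 b=6622/3651 c=2971/2434 d=-11705/21906
  seg 2: a=4 b=-38623/7302 c=-4367/1217 d=28315/7302
  seg 3: a=-1 b=-3041/3651 c=19581/2434 d=-30755/7302
  seg 4: a=2 b=19139/7302 c=-5587/1217 d=5587/7302
S(21/4) = -120141/155776

Δ: Δ0=1, Δ1=2/3, Δ2=-5, Δ3=3, Δ4=-7/2
row 1: diag=8, rhs=-2; c'=3/8, d'=-1/4
row 2: denom=8−3·3/8=55/8; d'=(-34−3·-1/4)/(55/8)=-266/55
row 3: denom=4−1·8/55=212/55; d'=(48−1·-266/55)/(212/55)=1453/106
row 4: denom=6−1·55/212=1217/212; d'=(-39−1·1453/106)/(1217/212)=-11174/1217
back: M4=-11174/1217
back: M3=1453/106−55/212·-11174/1217=19581/1217
back: M2=-266/55−8/55·19581/1217=-8734/1217
back: M1=-1/4−3/8·-8734/1217=2971/1217
M: M0=0, M1=2971/1217, M2=-8734/1217, M3=19581/1217, M4=-11174/1217, M5=0
seg 0: a=1, c=M0/2=0, d=(M1−M0)/(6·1)=2971/7302, b=Δ0−h0·(2M0+M1)/6=4331/7302
seg 1: a=2, c=M1/2=2971/2434, d=(M2−M1)/(6·3)=-11705/21906, b=Δ1−h1·(2M1+M2)/6=6622/3651
seg 2: a=4, c=M2/2=-4367/1217, d=(M3−M2)/(6·1)=28315/7302, b=Δ2−h2·(2M2+M3)/6=-38623/7302
seg 3: a=-1, c=M3/2=19581/2434, d=(M4−M3)/(6·1)=-30755/7302, b=Δ3−h3·(2M3+M4)/6=-3041/3651
seg 4: a=2, c=M4/2=-5587/1217, d=(M5−M4)/(6·2)=5587/7302, b=Δ4−h4·(2M4+M5)/6=19139/7302
t_q=21/4 → seg 3, τ=1/4; S=-1+-3041/3651·τ+19581/2434·τ²+-30755/7302·τ³=-120141/155776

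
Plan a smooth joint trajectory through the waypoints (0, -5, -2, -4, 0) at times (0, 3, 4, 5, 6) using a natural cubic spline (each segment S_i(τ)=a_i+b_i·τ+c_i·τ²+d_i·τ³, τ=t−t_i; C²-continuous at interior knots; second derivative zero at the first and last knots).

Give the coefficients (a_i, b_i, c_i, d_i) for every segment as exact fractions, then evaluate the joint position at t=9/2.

Δ: Δ0=-5/3, Δ1=3, Δ2=-2, Δ3=4
row 1: diag=8, rhs=28; c'=1/8, d'=7/2
row 2: denom=4−1·1/8=31/8; d'=(-30−1·7/2)/(31/8)=-268/31
row 3: denom=4−1·8/31=116/31; d'=(36−1·-268/31)/(116/31)=346/29
back: M3=346/29
back: M2=-268/31−8/31·346/29=-340/29
back: M1=7/2−1/8·-340/29=144/29
M: M0=0, M1=144/29, M2=-340/29, M3=346/29, M4=0
seg 0: a=0, c=M0/2=0, d=(M1−M0)/(6·3)=8/29, b=Δ0−h0·(2M0+M1)/6=-361/87
seg 1: a=-5, c=M1/2=72/29, d=(M2−M1)/(6·1)=-242/87, b=Δ1−h1·(2M1+M2)/6=287/87
seg 2: a=-2, c=M2/2=-170/29, d=(M3−M2)/(6·1)=343/87, b=Δ2−h2·(2M2+M3)/6=-7/87
seg 3: a=-4, c=M3/2=173/29, d=(M4−M3)/(6·1)=-173/87, b=Δ3−h3·(2M3+M4)/6=2/87
t_q=9/2 → seg 2, τ=1/2; S=-2+-7/87·τ+-170/29·τ²+343/87·τ³=-699/232

  seg 0: a=0 b=-361/87 c=0 d=8/29
  seg 1: a=-5 b=287/87 c=72/29 d=-242/87
  seg 2: a=-2 b=-7/87 c=-170/29 d=343/87
  seg 3: a=-4 b=2/87 c=173/29 d=-173/87
S(9/2) = -699/232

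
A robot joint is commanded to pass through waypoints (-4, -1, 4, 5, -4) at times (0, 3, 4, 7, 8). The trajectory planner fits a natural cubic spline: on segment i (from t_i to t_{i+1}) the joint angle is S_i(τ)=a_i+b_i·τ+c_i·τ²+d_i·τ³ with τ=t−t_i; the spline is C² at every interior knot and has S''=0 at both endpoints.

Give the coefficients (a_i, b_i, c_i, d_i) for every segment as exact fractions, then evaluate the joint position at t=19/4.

  seg 0: a=-4 b=-16/27 c=0 d=43/243
  seg 1: a=-1 b=113/27 c=43/27 d=-7/9
  seg 2: a=4 b=136/27 c=-20/27 d=-67/243
  seg 3: a=5 b=-185/27 c=-29/9 d=29/27
S(19/4) = 1391/192

Δ: Δ0=1, Δ1=5, Δ2=1/3, Δ3=-9
row 1: diag=8, rhs=24; c'=1/8, d'=3
row 2: denom=8−1·1/8=63/8; d'=(-28−1·3)/(63/8)=-248/63
row 3: denom=8−3·8/21=48/7; d'=(-56−3·-248/63)/(48/7)=-58/9
back: M3=-58/9
back: M2=-248/63−8/21·-58/9=-40/27
back: M1=3−1/8·-40/27=86/27
M: M0=0, M1=86/27, M2=-40/27, M3=-58/9, M4=0
seg 0: a=-4, c=M0/2=0, d=(M1−M0)/(6·3)=43/243, b=Δ0−h0·(2M0+M1)/6=-16/27
seg 1: a=-1, c=M1/2=43/27, d=(M2−M1)/(6·1)=-7/9, b=Δ1−h1·(2M1+M2)/6=113/27
seg 2: a=4, c=M2/2=-20/27, d=(M3−M2)/(6·3)=-67/243, b=Δ2−h2·(2M2+M3)/6=136/27
seg 3: a=5, c=M3/2=-29/9, d=(M4−M3)/(6·1)=29/27, b=Δ3−h3·(2M3+M4)/6=-185/27
t_q=19/4 → seg 2, τ=3/4; S=4+136/27·τ+-20/27·τ²+-67/243·τ³=1391/192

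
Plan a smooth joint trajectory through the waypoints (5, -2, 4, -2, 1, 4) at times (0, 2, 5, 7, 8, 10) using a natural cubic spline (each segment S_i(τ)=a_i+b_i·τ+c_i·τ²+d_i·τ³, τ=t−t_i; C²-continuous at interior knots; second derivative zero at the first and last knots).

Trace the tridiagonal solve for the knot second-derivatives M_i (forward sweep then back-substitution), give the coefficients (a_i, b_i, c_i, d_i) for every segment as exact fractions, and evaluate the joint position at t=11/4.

  seg 0: a=5 b=-30787/5890 c=0 d=2543/5890
  seg 1: a=-2 b=-271/5890 c=7629/2945 d=-3747/5890
  seg 2: a=4 b=-4946/2945 c=-3693/1178 d=3644/2945
  seg 3: a=-2 b=1852/2945 c=25263/5890 d=-11297/5890
  seg 4: a=1 b=20339/5890 c=-4314/2945 d=719/2945
S(11/4) = -318809/376960

Δ: Δ0=-7/2, Δ1=2, Δ2=-3, Δ3=3, Δ4=3/2
row 1: diag=10, rhs=33; c'=3/10, d'=33/10
row 2: denom=10−3·3/10=91/10; d'=(-30−3·33/10)/(91/10)=-57/13
row 3: denom=6−2·20/91=506/91; d'=(36−2·-57/13)/(506/91)=2037/253
row 4: denom=6−1·91/506=2945/506; d'=(-9−1·2037/253)/(2945/506)=-8628/2945
back: M4=-8628/2945
back: M3=2037/253−91/506·-8628/2945=25263/2945
back: M2=-57/13−20/91·25263/2945=-3693/589
back: M1=33/10−3/10·-3693/589=15258/2945
M: M0=0, M1=15258/2945, M2=-3693/589, M3=25263/2945, M4=-8628/2945, M5=0
seg 0: a=5, c=M0/2=0, d=(M1−M0)/(6·2)=2543/5890, b=Δ0−h0·(2M0+M1)/6=-30787/5890
seg 1: a=-2, c=M1/2=7629/2945, d=(M2−M1)/(6·3)=-3747/5890, b=Δ1−h1·(2M1+M2)/6=-271/5890
seg 2: a=4, c=M2/2=-3693/1178, d=(M3−M2)/(6·2)=3644/2945, b=Δ2−h2·(2M2+M3)/6=-4946/2945
seg 3: a=-2, c=M3/2=25263/5890, d=(M4−M3)/(6·1)=-11297/5890, b=Δ3−h3·(2M3+M4)/6=1852/2945
seg 4: a=1, c=M4/2=-4314/2945, d=(M5−M4)/(6·2)=719/2945, b=Δ4−h4·(2M4+M5)/6=20339/5890
t_q=11/4 → seg 1, τ=3/4; S=-2+-271/5890·τ+7629/2945·τ²+-3747/5890·τ³=-318809/376960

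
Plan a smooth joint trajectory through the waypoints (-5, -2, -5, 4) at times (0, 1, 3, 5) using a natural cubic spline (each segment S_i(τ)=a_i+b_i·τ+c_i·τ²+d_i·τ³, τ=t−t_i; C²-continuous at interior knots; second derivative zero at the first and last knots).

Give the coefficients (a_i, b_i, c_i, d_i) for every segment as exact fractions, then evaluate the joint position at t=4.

Δ: Δ0=3, Δ1=-3/2, Δ2=9/2
row 1: diag=6, rhs=-27; c'=1/3, d'=-9/2
row 2: denom=8−2·1/3=22/3; d'=(36−2·-9/2)/(22/3)=135/22
back: M2=135/22
back: M1=-9/2−1/3·135/22=-72/11
M: M0=0, M1=-72/11, M2=135/22, M3=0
seg 0: a=-5, c=M0/2=0, d=(M1−M0)/(6·1)=-12/11, b=Δ0−h0·(2M0+M1)/6=45/11
seg 1: a=-2, c=M1/2=-36/11, d=(M2−M1)/(6·2)=93/88, b=Δ1−h1·(2M1+M2)/6=9/11
seg 2: a=-5, c=M2/2=135/44, d=(M3−M2)/(6·2)=-45/88, b=Δ2−h2·(2M2+M3)/6=9/22
t_q=4 → seg 2, τ=1; S=-5+9/22·τ+135/44·τ²+-45/88·τ³=-179/88

  seg 0: a=-5 b=45/11 c=0 d=-12/11
  seg 1: a=-2 b=9/11 c=-36/11 d=93/88
  seg 2: a=-5 b=9/22 c=135/44 d=-45/88
S(4) = -179/88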